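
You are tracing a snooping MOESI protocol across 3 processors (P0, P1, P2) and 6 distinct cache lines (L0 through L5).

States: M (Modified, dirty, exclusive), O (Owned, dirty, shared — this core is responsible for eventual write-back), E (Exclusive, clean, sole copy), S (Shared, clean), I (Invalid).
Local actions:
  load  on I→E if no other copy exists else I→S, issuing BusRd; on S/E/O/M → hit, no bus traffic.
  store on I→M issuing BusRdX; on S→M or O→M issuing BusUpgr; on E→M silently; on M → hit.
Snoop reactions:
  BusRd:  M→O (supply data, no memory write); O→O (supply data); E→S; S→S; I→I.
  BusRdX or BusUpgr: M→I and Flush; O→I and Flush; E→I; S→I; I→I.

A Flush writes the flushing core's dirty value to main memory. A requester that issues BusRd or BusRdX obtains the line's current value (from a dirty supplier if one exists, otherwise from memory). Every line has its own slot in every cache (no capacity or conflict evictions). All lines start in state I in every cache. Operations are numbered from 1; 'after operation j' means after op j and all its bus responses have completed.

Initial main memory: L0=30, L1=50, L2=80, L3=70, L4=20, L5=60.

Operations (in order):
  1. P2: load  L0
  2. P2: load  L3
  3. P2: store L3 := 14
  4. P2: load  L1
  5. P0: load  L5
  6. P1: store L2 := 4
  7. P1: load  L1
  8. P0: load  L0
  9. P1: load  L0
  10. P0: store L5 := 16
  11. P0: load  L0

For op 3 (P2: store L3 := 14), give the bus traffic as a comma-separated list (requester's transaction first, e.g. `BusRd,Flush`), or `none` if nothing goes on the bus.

step 1: P2: load  L0  ⟶  IIE  (L0)  txn=BusRd  M[L0]=30
step 2: P2: load  L3  ⟶  IIE  (L3)  txn=BusRd  M[L3]=70
step 3: P2: store L3 := 14  ⟶  IIM  (L3)  txn=∅  M[L3]=70
step 4: P2: load  L1  ⟶  IIE  (L1)  txn=BusRd  M[L1]=50
step 5: P0: load  L5  ⟶  EII  (L5)  txn=BusRd  M[L5]=60
step 6: P1: store L2 := 4  ⟶  IMI  (L2)  txn=BusRdX  M[L2]=80
step 7: P1: load  L1  ⟶  ISS  (L1)  txn=BusRd  M[L1]=50
step 8: P0: load  L0  ⟶  SIS  (L0)  txn=BusRd  M[L0]=30
step 9: P1: load  L0  ⟶  SSS  (L0)  txn=BusRd  M[L0]=30
step 10: P0: store L5 := 16  ⟶  MII  (L5)  txn=∅  M[L5]=60
step 11: P0: load  L0  ⟶  SSS  (L0)  txn=∅  M[L0]=30

bus = none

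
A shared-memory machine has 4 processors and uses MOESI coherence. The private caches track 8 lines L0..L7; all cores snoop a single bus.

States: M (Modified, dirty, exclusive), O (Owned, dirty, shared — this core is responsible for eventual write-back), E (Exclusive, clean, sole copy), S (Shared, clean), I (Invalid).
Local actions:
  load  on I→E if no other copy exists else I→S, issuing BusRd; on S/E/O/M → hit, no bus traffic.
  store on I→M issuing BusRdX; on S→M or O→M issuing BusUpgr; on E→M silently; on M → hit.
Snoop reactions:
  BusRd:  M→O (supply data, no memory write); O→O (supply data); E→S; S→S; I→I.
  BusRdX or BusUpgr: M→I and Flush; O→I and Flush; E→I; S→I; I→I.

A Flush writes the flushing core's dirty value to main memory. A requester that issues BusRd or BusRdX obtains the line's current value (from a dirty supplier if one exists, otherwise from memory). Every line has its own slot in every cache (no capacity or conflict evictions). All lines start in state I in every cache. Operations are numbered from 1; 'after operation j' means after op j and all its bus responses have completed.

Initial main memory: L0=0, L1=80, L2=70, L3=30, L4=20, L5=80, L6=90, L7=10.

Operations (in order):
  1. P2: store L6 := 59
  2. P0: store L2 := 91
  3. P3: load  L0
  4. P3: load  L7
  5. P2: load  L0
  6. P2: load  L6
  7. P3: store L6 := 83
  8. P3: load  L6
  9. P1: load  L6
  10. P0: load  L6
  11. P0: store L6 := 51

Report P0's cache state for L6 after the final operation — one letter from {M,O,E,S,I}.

state = M

[1] P2: store L6 := 59 | P0:I, P1:I, P2:M(59), P3:I | bus: BusRdX
[2] P0: store L2 := 91 | P0:M(91), P1:I, P2:I, P3:I | bus: BusRdX
[3] P3: load  L0 | P0:I, P1:I, P2:I, P3:E(0) | bus: BusRd
[4] P3: load  L7 | P0:I, P1:I, P2:I, P3:E(10) | bus: BusRd
[5] P2: load  L0 | P0:I, P1:I, P2:S(0), P3:S(0) | bus: BusRd
[6] P2: load  L6 | P0:I, P1:I, P2:M(59), P3:I | bus: none
[7] P3: store L6 := 83 | P0:I, P1:I, P2:I, P3:M(83) | bus: BusRdX,Flush
[8] P3: load  L6 | P0:I, P1:I, P2:I, P3:M(83) | bus: none
[9] P1: load  L6 | P0:I, P1:S(83), P2:I, P3:O(83) | bus: BusRd
[10] P0: load  L6 | P0:S(83), P1:S(83), P2:I, P3:O(83) | bus: BusRd
[11] P0: store L6 := 51 | P0:M(51), P1:I, P2:I, P3:I | bus: BusUpgr,Flush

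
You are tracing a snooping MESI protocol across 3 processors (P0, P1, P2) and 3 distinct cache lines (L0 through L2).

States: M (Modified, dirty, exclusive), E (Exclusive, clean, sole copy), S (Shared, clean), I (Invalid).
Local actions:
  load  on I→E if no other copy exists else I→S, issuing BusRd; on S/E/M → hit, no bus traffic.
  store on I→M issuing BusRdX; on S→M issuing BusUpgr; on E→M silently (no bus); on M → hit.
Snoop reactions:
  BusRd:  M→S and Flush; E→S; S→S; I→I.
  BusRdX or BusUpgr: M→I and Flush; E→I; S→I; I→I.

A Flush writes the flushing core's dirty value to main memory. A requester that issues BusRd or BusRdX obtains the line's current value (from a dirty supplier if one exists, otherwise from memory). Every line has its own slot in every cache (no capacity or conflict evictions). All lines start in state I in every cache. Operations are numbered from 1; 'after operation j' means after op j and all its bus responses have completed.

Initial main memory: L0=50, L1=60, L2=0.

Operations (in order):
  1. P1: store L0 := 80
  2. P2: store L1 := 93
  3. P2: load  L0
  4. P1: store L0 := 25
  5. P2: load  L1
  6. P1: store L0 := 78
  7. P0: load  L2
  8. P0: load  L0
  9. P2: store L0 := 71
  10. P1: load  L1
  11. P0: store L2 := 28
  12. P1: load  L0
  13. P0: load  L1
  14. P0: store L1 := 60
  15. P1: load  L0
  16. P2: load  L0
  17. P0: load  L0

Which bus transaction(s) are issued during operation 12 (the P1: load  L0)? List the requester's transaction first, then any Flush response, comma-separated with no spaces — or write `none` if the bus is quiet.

bus = BusRd,Flush

step 1: P1: store L0 := 80  ⟶  IMI  (L0)  txn=BusRdX  M[L0]=50
step 2: P2: store L1 := 93  ⟶  IIM  (L1)  txn=BusRdX  M[L1]=60
step 3: P2: load  L0  ⟶  ISS  (L0)  txn=BusRd+Flush  M[L0]=80
step 4: P1: store L0 := 25  ⟶  IMI  (L0)  txn=BusUpgr  M[L0]=80
step 5: P2: load  L1  ⟶  IIM  (L1)  txn=∅  M[L1]=60
step 6: P1: store L0 := 78  ⟶  IMI  (L0)  txn=∅  M[L0]=80
step 7: P0: load  L2  ⟶  EII  (L2)  txn=BusRd  M[L2]=0
step 8: P0: load  L0  ⟶  SSI  (L0)  txn=BusRd+Flush  M[L0]=78
step 9: P2: store L0 := 71  ⟶  IIM  (L0)  txn=BusRdX  M[L0]=78
step 10: P1: load  L1  ⟶  ISS  (L1)  txn=BusRd+Flush  M[L1]=93
step 11: P0: store L2 := 28  ⟶  MII  (L2)  txn=∅  M[L2]=0
step 12: P1: load  L0  ⟶  ISS  (L0)  txn=BusRd+Flush  M[L0]=71
step 13: P0: load  L1  ⟶  SSS  (L1)  txn=BusRd  M[L1]=93
step 14: P0: store L1 := 60  ⟶  MII  (L1)  txn=BusUpgr  M[L1]=93
step 15: P1: load  L0  ⟶  ISS  (L0)  txn=∅  M[L0]=71
step 16: P2: load  L0  ⟶  ISS  (L0)  txn=∅  M[L0]=71
step 17: P0: load  L0  ⟶  SSS  (L0)  txn=BusRd  M[L0]=71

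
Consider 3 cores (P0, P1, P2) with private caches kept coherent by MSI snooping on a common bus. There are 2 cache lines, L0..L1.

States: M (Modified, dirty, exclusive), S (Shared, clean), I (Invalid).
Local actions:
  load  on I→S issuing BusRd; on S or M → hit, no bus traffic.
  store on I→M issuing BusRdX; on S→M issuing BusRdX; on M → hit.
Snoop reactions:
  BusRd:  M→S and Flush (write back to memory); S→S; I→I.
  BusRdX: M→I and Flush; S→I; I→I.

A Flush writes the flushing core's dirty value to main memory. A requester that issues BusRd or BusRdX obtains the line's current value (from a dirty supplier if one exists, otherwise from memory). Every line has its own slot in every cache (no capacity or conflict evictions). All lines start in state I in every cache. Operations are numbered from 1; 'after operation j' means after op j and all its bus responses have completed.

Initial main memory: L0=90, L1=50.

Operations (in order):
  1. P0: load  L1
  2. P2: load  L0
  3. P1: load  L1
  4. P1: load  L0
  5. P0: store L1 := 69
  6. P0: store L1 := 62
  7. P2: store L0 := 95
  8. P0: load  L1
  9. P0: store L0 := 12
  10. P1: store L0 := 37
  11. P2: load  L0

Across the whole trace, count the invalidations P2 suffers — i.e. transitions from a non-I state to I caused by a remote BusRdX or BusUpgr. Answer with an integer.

step 1: P0: load  L1  ⟶  SII  (L1)  txn=BusRd  M[L1]=50
step 2: P2: load  L0  ⟶  IIS  (L0)  txn=BusRd  M[L0]=90
step 3: P1: load  L1  ⟶  SSI  (L1)  txn=BusRd  M[L1]=50
step 4: P1: load  L0  ⟶  ISS  (L0)  txn=BusRd  M[L0]=90
step 5: P0: store L1 := 69  ⟶  MII  (L1)  txn=BusRdX  M[L1]=50
step 6: P0: store L1 := 62  ⟶  MII  (L1)  txn=∅  M[L1]=50
step 7: P2: store L0 := 95  ⟶  IIM  (L0)  txn=BusRdX  M[L0]=90
step 8: P0: load  L1  ⟶  MII  (L1)  txn=∅  M[L1]=50
step 9: P0: store L0 := 12  ⟶  MII  (L0)  txn=BusRdX+Flush  M[L0]=95
step 10: P1: store L0 := 37  ⟶  IMI  (L0)  txn=BusRdX+Flush  M[L0]=12
step 11: P2: load  L0  ⟶  ISS  (L0)  txn=BusRd+Flush  M[L0]=37

invalidations = 1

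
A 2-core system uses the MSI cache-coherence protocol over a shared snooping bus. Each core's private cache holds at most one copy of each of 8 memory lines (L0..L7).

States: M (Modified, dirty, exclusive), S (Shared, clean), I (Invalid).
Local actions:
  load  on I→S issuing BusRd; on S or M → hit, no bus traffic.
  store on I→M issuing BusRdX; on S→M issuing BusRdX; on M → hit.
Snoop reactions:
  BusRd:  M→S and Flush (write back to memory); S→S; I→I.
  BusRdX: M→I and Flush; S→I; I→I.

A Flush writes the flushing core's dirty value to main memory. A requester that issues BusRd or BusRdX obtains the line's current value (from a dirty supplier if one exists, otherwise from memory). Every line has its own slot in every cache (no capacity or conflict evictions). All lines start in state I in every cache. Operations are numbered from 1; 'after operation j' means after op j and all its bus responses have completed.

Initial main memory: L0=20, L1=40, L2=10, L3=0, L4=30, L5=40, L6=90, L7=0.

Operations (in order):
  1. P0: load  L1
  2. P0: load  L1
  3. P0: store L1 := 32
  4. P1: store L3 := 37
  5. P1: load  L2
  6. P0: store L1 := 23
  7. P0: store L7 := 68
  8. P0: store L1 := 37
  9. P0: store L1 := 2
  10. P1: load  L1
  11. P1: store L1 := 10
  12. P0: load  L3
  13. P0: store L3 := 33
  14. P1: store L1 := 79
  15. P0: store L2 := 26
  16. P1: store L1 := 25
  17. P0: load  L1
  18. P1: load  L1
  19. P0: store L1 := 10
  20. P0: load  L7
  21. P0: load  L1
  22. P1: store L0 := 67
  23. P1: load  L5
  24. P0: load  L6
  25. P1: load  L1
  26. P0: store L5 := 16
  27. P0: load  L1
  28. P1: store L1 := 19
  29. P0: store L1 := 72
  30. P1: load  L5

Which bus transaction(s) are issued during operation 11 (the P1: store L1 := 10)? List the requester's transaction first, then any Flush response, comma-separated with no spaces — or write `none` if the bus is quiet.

step 1: P0: load  L1  ⟶  SI  (L1)  txn=BusRd  M[L1]=40
step 2: P0: load  L1  ⟶  SI  (L1)  txn=∅  M[L1]=40
step 3: P0: store L1 := 32  ⟶  MI  (L1)  txn=BusRdX  M[L1]=40
step 4: P1: store L3 := 37  ⟶  IM  (L3)  txn=BusRdX  M[L3]=0
step 5: P1: load  L2  ⟶  IS  (L2)  txn=BusRd  M[L2]=10
step 6: P0: store L1 := 23  ⟶  MI  (L1)  txn=∅  M[L1]=40
step 7: P0: store L7 := 68  ⟶  MI  (L7)  txn=BusRdX  M[L7]=0
step 8: P0: store L1 := 37  ⟶  MI  (L1)  txn=∅  M[L1]=40
step 9: P0: store L1 := 2  ⟶  MI  (L1)  txn=∅  M[L1]=40
step 10: P1: load  L1  ⟶  SS  (L1)  txn=BusRd+Flush  M[L1]=2
step 11: P1: store L1 := 10  ⟶  IM  (L1)  txn=BusRdX  M[L1]=2
step 12: P0: load  L3  ⟶  SS  (L3)  txn=BusRd+Flush  M[L3]=37
step 13: P0: store L3 := 33  ⟶  MI  (L3)  txn=BusRdX  M[L3]=37
step 14: P1: store L1 := 79  ⟶  IM  (L1)  txn=∅  M[L1]=2
step 15: P0: store L2 := 26  ⟶  MI  (L2)  txn=BusRdX  M[L2]=10
step 16: P1: store L1 := 25  ⟶  IM  (L1)  txn=∅  M[L1]=2
step 17: P0: load  L1  ⟶  SS  (L1)  txn=BusRd+Flush  M[L1]=25
step 18: P1: load  L1  ⟶  SS  (L1)  txn=∅  M[L1]=25
step 19: P0: store L1 := 10  ⟶  MI  (L1)  txn=BusRdX  M[L1]=25
step 20: P0: load  L7  ⟶  MI  (L7)  txn=∅  M[L7]=0
step 21: P0: load  L1  ⟶  MI  (L1)  txn=∅  M[L1]=25
step 22: P1: store L0 := 67  ⟶  IM  (L0)  txn=BusRdX  M[L0]=20
step 23: P1: load  L5  ⟶  IS  (L5)  txn=BusRd  M[L5]=40
step 24: P0: load  L6  ⟶  SI  (L6)  txn=BusRd  M[L6]=90
step 25: P1: load  L1  ⟶  SS  (L1)  txn=BusRd+Flush  M[L1]=10
step 26: P0: store L5 := 16  ⟶  MI  (L5)  txn=BusRdX  M[L5]=40
step 27: P0: load  L1  ⟶  SS  (L1)  txn=∅  M[L1]=10
step 28: P1: store L1 := 19  ⟶  IM  (L1)  txn=BusRdX  M[L1]=10
step 29: P0: store L1 := 72  ⟶  MI  (L1)  txn=BusRdX+Flush  M[L1]=19
step 30: P1: load  L5  ⟶  SS  (L5)  txn=BusRd+Flush  M[L5]=16

bus = BusRdX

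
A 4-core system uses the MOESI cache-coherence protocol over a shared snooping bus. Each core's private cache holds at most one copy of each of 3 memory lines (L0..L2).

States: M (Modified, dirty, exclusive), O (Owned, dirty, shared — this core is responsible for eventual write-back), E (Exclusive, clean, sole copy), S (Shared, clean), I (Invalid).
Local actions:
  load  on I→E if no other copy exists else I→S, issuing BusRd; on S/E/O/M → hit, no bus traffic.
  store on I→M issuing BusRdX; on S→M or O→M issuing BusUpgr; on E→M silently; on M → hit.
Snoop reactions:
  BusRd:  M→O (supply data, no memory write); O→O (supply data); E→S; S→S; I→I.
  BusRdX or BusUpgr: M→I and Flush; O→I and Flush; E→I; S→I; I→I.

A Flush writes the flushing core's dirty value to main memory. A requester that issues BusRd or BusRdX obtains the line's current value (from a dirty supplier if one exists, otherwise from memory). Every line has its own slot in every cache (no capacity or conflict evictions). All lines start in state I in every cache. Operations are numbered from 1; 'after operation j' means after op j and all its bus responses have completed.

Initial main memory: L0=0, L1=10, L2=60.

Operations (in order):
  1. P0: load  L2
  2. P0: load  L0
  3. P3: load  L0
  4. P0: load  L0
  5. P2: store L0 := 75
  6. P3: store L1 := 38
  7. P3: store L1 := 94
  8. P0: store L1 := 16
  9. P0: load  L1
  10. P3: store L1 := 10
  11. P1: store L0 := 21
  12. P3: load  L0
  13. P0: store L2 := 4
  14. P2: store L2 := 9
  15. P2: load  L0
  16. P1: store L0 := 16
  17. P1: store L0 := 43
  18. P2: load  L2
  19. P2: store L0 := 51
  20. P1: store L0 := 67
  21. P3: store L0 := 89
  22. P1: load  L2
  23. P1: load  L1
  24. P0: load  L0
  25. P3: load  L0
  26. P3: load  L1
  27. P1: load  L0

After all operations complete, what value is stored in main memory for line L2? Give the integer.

  op1 P0: load  L2 → E/I/I/I on L2; bus BusRd; mem=60
  op2 P0: load  L0 → E/I/I/I on L0; bus BusRd; mem=0
  op3 P3: load  L0 → S/I/I/S on L0; bus BusRd; mem=0
  op4 P0: load  L0 → S/I/I/S on L0; bus (none); mem=0
  op5 P2: store L0 := 75 → I/I/M/I on L0; bus BusRdX; mem=0
  op6 P3: store L1 := 38 → I/I/I/M on L1; bus BusRdX; mem=10
  op7 P3: store L1 := 94 → I/I/I/M on L1; bus (none); mem=10
  op8 P0: store L1 := 16 → M/I/I/I on L1; bus BusRdX Flush; mem=94
  op9 P0: load  L1 → M/I/I/I on L1; bus (none); mem=94
  op10 P3: store L1 := 10 → I/I/I/M on L1; bus BusRdX Flush; mem=16
  op11 P1: store L0 := 21 → I/M/I/I on L0; bus BusRdX Flush; mem=75
  op12 P3: load  L0 → I/O/I/S on L0; bus BusRd; mem=75
  op13 P0: store L2 := 4 → M/I/I/I on L2; bus (none); mem=60
  op14 P2: store L2 := 9 → I/I/M/I on L2; bus BusRdX Flush; mem=4
  op15 P2: load  L0 → I/O/S/S on L0; bus BusRd; mem=75
  op16 P1: store L0 := 16 → I/M/I/I on L0; bus BusUpgr; mem=75
  op17 P1: store L0 := 43 → I/M/I/I on L0; bus (none); mem=75
  op18 P2: load  L2 → I/I/M/I on L2; bus (none); mem=4
  op19 P2: store L0 := 51 → I/I/M/I on L0; bus BusRdX Flush; mem=43
  op20 P1: store L0 := 67 → I/M/I/I on L0; bus BusRdX Flush; mem=51
  op21 P3: store L0 := 89 → I/I/I/M on L0; bus BusRdX Flush; mem=67
  op22 P1: load  L2 → I/S/O/I on L2; bus BusRd; mem=4
  op23 P1: load  L1 → I/S/I/O on L1; bus BusRd; mem=16
  op24 P0: load  L0 → S/I/I/O on L0; bus BusRd; mem=67
  op25 P3: load  L0 → S/I/I/O on L0; bus (none); mem=67
  op26 P3: load  L1 → I/S/I/O on L1; bus (none); mem=16
  op27 P1: load  L0 → S/S/I/O on L0; bus BusRd; mem=67

memory[L2] = 4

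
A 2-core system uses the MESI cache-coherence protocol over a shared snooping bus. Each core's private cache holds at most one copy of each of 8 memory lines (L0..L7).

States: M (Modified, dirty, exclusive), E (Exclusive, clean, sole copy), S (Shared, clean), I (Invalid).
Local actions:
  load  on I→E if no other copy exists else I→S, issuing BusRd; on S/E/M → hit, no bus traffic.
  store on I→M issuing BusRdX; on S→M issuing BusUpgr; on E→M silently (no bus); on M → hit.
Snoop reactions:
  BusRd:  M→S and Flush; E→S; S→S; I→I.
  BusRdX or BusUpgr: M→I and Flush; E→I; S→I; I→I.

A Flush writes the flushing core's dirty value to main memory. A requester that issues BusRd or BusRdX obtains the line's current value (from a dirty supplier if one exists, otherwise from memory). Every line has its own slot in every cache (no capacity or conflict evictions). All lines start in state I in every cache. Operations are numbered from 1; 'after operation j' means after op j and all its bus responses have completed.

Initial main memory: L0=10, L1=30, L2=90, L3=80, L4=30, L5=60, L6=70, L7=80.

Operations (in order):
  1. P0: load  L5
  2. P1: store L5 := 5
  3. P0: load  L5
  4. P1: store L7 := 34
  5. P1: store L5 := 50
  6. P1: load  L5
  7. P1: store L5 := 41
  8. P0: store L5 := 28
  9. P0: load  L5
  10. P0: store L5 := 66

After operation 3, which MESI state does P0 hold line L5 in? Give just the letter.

  op1 P0: load  L5 → E/I on L5; bus BusRd; mem=60
  op2 P1: store L5 := 5 → I/M on L5; bus BusRdX; mem=60
  op3 P0: load  L5 → S/S on L5; bus BusRd Flush; mem=5
  op4 P1: store L7 := 34 → I/M on L7; bus BusRdX; mem=80
  op5 P1: store L5 := 50 → I/M on L5; bus BusUpgr; mem=5
  op6 P1: load  L5 → I/M on L5; bus (none); mem=5
  op7 P1: store L5 := 41 → I/M on L5; bus (none); mem=5
  op8 P0: store L5 := 28 → M/I on L5; bus BusRdX Flush; mem=41
  op9 P0: load  L5 → M/I on L5; bus (none); mem=41
  op10 P0: store L5 := 66 → M/I on L5; bus (none); mem=41

state = S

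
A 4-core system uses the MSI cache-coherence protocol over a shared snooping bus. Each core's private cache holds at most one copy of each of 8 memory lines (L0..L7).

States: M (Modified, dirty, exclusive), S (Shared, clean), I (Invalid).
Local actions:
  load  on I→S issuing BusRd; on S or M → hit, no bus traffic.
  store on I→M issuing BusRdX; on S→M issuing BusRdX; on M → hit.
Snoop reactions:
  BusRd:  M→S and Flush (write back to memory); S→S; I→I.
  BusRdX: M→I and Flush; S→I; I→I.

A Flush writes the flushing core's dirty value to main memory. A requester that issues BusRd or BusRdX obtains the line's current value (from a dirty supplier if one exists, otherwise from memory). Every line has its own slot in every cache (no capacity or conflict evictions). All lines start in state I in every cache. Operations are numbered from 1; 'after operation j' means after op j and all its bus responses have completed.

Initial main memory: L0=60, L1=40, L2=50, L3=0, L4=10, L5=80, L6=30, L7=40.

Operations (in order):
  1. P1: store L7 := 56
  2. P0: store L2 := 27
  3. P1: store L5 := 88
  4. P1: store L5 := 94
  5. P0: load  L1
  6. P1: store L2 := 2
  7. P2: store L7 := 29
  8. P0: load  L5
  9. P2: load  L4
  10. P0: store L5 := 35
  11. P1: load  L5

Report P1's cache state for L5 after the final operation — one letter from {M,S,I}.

[1] P1: store L7 := 56 | P0:I, P1:M(56), P2:I, P3:I | bus: BusRdX
[2] P0: store L2 := 27 | P0:M(27), P1:I, P2:I, P3:I | bus: BusRdX
[3] P1: store L5 := 88 | P0:I, P1:M(88), P2:I, P3:I | bus: BusRdX
[4] P1: store L5 := 94 | P0:I, P1:M(94), P2:I, P3:I | bus: none
[5] P0: load  L1 | P0:S(40), P1:I, P2:I, P3:I | bus: BusRd
[6] P1: store L2 := 2 | P0:I, P1:M(2), P2:I, P3:I | bus: BusRdX,Flush
[7] P2: store L7 := 29 | P0:I, P1:I, P2:M(29), P3:I | bus: BusRdX,Flush
[8] P0: load  L5 | P0:S(94), P1:S(94), P2:I, P3:I | bus: BusRd,Flush
[9] P2: load  L4 | P0:I, P1:I, P2:S(10), P3:I | bus: BusRd
[10] P0: store L5 := 35 | P0:M(35), P1:I, P2:I, P3:I | bus: BusRdX
[11] P1: load  L5 | P0:S(35), P1:S(35), P2:I, P3:I | bus: BusRd,Flush

state = S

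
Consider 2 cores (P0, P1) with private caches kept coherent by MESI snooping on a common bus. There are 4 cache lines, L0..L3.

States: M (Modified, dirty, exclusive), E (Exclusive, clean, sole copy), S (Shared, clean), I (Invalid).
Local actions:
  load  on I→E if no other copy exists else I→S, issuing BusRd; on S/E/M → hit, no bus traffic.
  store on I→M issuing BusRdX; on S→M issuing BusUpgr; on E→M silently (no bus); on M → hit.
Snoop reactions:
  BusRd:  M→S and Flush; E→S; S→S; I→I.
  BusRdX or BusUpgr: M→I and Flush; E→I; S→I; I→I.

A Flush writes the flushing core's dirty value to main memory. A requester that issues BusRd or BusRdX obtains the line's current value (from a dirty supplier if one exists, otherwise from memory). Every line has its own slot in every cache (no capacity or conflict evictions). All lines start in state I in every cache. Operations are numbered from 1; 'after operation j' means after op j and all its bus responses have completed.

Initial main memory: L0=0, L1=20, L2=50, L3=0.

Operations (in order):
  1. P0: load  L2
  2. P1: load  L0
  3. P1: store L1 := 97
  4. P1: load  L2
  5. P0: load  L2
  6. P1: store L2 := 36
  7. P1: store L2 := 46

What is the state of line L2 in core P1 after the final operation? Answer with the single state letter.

state = M

  op1 P0: load  L2 → E/I on L2; bus BusRd; mem=50
  op2 P1: load  L0 → I/E on L0; bus BusRd; mem=0
  op3 P1: store L1 := 97 → I/M on L1; bus BusRdX; mem=20
  op4 P1: load  L2 → S/S on L2; bus BusRd; mem=50
  op5 P0: load  L2 → S/S on L2; bus (none); mem=50
  op6 P1: store L2 := 36 → I/M on L2; bus BusUpgr; mem=50
  op7 P1: store L2 := 46 → I/M on L2; bus (none); mem=50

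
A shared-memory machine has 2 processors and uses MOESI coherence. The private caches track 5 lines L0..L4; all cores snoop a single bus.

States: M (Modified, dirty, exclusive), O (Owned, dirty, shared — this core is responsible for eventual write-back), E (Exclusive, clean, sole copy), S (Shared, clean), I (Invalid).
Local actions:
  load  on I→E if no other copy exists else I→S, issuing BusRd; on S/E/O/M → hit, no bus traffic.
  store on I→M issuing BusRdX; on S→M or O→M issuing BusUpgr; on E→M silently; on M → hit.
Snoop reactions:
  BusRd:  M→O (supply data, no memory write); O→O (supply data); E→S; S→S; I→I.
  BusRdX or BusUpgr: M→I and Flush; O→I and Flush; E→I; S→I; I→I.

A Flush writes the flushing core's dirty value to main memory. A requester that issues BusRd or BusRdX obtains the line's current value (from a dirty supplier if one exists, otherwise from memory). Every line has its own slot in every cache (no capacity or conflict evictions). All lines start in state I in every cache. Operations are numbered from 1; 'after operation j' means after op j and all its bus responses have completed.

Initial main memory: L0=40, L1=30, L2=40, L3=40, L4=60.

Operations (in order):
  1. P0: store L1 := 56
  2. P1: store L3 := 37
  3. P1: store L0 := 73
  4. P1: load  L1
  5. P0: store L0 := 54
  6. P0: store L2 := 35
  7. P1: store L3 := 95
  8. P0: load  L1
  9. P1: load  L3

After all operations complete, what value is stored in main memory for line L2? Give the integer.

memory[L2] = 40

step 1: P0: store L1 := 56  ⟶  MI  (L1)  txn=BusRdX  M[L1]=30
step 2: P1: store L3 := 37  ⟶  IM  (L3)  txn=BusRdX  M[L3]=40
step 3: P1: store L0 := 73  ⟶  IM  (L0)  txn=BusRdX  M[L0]=40
step 4: P1: load  L1  ⟶  OS  (L1)  txn=BusRd  M[L1]=30
step 5: P0: store L0 := 54  ⟶  MI  (L0)  txn=BusRdX+Flush  M[L0]=73
step 6: P0: store L2 := 35  ⟶  MI  (L2)  txn=BusRdX  M[L2]=40
step 7: P1: store L3 := 95  ⟶  IM  (L3)  txn=∅  M[L3]=40
step 8: P0: load  L1  ⟶  OS  (L1)  txn=∅  M[L1]=30
step 9: P1: load  L3  ⟶  IM  (L3)  txn=∅  M[L3]=40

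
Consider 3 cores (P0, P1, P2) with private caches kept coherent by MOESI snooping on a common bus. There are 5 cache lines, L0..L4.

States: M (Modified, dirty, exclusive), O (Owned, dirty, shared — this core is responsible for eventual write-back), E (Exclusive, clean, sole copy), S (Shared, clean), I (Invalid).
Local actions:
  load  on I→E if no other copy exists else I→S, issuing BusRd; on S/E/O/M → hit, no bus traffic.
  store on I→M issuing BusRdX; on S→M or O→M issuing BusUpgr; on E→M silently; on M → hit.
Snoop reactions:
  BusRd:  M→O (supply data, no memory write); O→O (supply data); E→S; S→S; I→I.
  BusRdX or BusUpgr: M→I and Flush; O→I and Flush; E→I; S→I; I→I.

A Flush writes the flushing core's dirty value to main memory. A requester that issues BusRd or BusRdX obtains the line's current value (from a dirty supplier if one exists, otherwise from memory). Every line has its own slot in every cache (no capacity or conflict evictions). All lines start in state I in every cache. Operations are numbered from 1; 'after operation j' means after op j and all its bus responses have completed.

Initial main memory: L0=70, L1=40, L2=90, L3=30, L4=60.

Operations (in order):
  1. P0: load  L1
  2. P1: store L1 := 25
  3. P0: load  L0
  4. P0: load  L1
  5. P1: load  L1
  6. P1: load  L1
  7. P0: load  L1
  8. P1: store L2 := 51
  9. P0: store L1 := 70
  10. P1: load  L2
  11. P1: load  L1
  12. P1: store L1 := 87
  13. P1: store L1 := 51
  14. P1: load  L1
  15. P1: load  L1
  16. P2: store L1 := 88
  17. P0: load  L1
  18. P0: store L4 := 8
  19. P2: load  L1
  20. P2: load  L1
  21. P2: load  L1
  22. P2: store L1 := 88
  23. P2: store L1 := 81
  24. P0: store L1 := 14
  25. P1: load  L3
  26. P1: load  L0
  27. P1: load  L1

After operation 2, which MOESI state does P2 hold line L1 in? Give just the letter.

  op1 P0: load  L1 → E/I/I on L1; bus BusRd; mem=40
  op2 P1: store L1 := 25 → I/M/I on L1; bus BusRdX; mem=40
  op3 P0: load  L0 → E/I/I on L0; bus BusRd; mem=70
  op4 P0: load  L1 → S/O/I on L1; bus BusRd; mem=40
  op5 P1: load  L1 → S/O/I on L1; bus (none); mem=40
  op6 P1: load  L1 → S/O/I on L1; bus (none); mem=40
  op7 P0: load  L1 → S/O/I on L1; bus (none); mem=40
  op8 P1: store L2 := 51 → I/M/I on L2; bus BusRdX; mem=90
  op9 P0: store L1 := 70 → M/I/I on L1; bus BusUpgr Flush; mem=25
  op10 P1: load  L2 → I/M/I on L2; bus (none); mem=90
  op11 P1: load  L1 → O/S/I on L1; bus BusRd; mem=25
  op12 P1: store L1 := 87 → I/M/I on L1; bus BusUpgr Flush; mem=70
  op13 P1: store L1 := 51 → I/M/I on L1; bus (none); mem=70
  op14 P1: load  L1 → I/M/I on L1; bus (none); mem=70
  op15 P1: load  L1 → I/M/I on L1; bus (none); mem=70
  op16 P2: store L1 := 88 → I/I/M on L1; bus BusRdX Flush; mem=51
  op17 P0: load  L1 → S/I/O on L1; bus BusRd; mem=51
  op18 P0: store L4 := 8 → M/I/I on L4; bus BusRdX; mem=60
  op19 P2: load  L1 → S/I/O on L1; bus (none); mem=51
  op20 P2: load  L1 → S/I/O on L1; bus (none); mem=51
  op21 P2: load  L1 → S/I/O on L1; bus (none); mem=51
  op22 P2: store L1 := 88 → I/I/M on L1; bus BusUpgr; mem=51
  op23 P2: store L1 := 81 → I/I/M on L1; bus (none); mem=51
  op24 P0: store L1 := 14 → M/I/I on L1; bus BusRdX Flush; mem=81
  op25 P1: load  L3 → I/E/I on L3; bus BusRd; mem=30
  op26 P1: load  L0 → S/S/I on L0; bus BusRd; mem=70
  op27 P1: load  L1 → O/S/I on L1; bus BusRd; mem=81

state = I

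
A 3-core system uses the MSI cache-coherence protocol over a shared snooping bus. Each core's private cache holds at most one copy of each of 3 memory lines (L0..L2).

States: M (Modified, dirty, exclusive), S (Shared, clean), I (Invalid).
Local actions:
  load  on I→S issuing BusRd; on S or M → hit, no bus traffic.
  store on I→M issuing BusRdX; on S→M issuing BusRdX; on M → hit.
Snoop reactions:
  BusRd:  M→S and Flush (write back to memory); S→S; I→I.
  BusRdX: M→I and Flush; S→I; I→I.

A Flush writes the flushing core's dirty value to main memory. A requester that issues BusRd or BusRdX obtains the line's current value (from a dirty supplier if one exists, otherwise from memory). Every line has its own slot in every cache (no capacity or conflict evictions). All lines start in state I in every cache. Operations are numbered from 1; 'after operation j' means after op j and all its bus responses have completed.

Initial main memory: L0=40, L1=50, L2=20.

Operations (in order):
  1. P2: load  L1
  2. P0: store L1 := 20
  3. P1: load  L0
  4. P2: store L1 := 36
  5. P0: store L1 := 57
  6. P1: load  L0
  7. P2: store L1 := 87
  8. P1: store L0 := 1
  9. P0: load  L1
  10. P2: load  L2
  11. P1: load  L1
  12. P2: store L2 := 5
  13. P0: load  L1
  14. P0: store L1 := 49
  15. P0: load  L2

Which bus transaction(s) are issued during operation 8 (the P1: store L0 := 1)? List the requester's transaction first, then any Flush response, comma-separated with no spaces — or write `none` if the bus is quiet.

bus = BusRdX

step 1: P2: load  L1  ⟶  IIS  (L1)  txn=BusRd  M[L1]=50
step 2: P0: store L1 := 20  ⟶  MII  (L1)  txn=BusRdX  M[L1]=50
step 3: P1: load  L0  ⟶  ISI  (L0)  txn=BusRd  M[L0]=40
step 4: P2: store L1 := 36  ⟶  IIM  (L1)  txn=BusRdX+Flush  M[L1]=20
step 5: P0: store L1 := 57  ⟶  MII  (L1)  txn=BusRdX+Flush  M[L1]=36
step 6: P1: load  L0  ⟶  ISI  (L0)  txn=∅  M[L0]=40
step 7: P2: store L1 := 87  ⟶  IIM  (L1)  txn=BusRdX+Flush  M[L1]=57
step 8: P1: store L0 := 1  ⟶  IMI  (L0)  txn=BusRdX  M[L0]=40
step 9: P0: load  L1  ⟶  SIS  (L1)  txn=BusRd+Flush  M[L1]=87
step 10: P2: load  L2  ⟶  IIS  (L2)  txn=BusRd  M[L2]=20
step 11: P1: load  L1  ⟶  SSS  (L1)  txn=BusRd  M[L1]=87
step 12: P2: store L2 := 5  ⟶  IIM  (L2)  txn=BusRdX  M[L2]=20
step 13: P0: load  L1  ⟶  SSS  (L1)  txn=∅  M[L1]=87
step 14: P0: store L1 := 49  ⟶  MII  (L1)  txn=BusRdX  M[L1]=87
step 15: P0: load  L2  ⟶  SIS  (L2)  txn=BusRd+Flush  M[L2]=5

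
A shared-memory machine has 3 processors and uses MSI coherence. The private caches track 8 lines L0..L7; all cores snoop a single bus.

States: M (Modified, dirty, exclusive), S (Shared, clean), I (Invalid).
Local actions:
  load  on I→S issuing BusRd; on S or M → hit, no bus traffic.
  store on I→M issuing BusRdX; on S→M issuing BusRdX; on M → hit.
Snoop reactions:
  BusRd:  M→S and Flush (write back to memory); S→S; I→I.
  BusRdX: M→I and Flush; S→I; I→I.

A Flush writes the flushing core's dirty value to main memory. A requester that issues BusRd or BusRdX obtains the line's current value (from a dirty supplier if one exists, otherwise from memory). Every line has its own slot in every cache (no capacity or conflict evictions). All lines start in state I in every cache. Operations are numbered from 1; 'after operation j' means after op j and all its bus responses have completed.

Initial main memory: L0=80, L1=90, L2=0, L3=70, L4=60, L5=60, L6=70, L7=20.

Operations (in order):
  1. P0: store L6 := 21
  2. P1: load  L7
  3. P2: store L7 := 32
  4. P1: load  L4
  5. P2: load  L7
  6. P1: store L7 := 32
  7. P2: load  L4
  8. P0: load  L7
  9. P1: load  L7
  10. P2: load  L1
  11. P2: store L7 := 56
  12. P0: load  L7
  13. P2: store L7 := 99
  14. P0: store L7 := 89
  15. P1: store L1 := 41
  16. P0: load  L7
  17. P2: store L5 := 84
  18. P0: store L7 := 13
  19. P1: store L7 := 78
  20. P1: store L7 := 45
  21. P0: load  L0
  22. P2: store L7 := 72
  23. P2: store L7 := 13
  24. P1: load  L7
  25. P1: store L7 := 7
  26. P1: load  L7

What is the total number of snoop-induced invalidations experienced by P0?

invalidations = 3

1. P0: store L6 := 21  bus=[BusRdX]  L6: P0=M P1=I P2=I  mem[L6]=70
2. P1: load  L7  bus=[BusRd]  L7: P0=I P1=S P2=I  mem[L7]=20
3. P2: store L7 := 32  bus=[BusRdX]  L7: P0=I P1=I P2=M  mem[L7]=20
4. P1: load  L4  bus=[BusRd]  L4: P0=I P1=S P2=I  mem[L4]=60
5. P2: load  L7  bus=[-]  L7: P0=I P1=I P2=M  mem[L7]=20
6. P1: store L7 := 32  bus=[BusRdX,Flush]  L7: P0=I P1=M P2=I  mem[L7]=32
7. P2: load  L4  bus=[BusRd]  L4: P0=I P1=S P2=S  mem[L4]=60
8. P0: load  L7  bus=[BusRd,Flush]  L7: P0=S P1=S P2=I  mem[L7]=32
9. P1: load  L7  bus=[-]  L7: P0=S P1=S P2=I  mem[L7]=32
10. P2: load  L1  bus=[BusRd]  L1: P0=I P1=I P2=S  mem[L1]=90
11. P2: store L7 := 56  bus=[BusRdX]  L7: P0=I P1=I P2=M  mem[L7]=32
12. P0: load  L7  bus=[BusRd,Flush]  L7: P0=S P1=I P2=S  mem[L7]=56
13. P2: store L7 := 99  bus=[BusRdX]  L7: P0=I P1=I P2=M  mem[L7]=56
14. P0: store L7 := 89  bus=[BusRdX,Flush]  L7: P0=M P1=I P2=I  mem[L7]=99
15. P1: store L1 := 41  bus=[BusRdX]  L1: P0=I P1=M P2=I  mem[L1]=90
16. P0: load  L7  bus=[-]  L7: P0=M P1=I P2=I  mem[L7]=99
17. P2: store L5 := 84  bus=[BusRdX]  L5: P0=I P1=I P2=M  mem[L5]=60
18. P0: store L7 := 13  bus=[-]  L7: P0=M P1=I P2=I  mem[L7]=99
19. P1: store L7 := 78  bus=[BusRdX,Flush]  L7: P0=I P1=M P2=I  mem[L7]=13
20. P1: store L7 := 45  bus=[-]  L7: P0=I P1=M P2=I  mem[L7]=13
21. P0: load  L0  bus=[BusRd]  L0: P0=S P1=I P2=I  mem[L0]=80
22. P2: store L7 := 72  bus=[BusRdX,Flush]  L7: P0=I P1=I P2=M  mem[L7]=45
23. P2: store L7 := 13  bus=[-]  L7: P0=I P1=I P2=M  mem[L7]=45
24. P1: load  L7  bus=[BusRd,Flush]  L7: P0=I P1=S P2=S  mem[L7]=13
25. P1: store L7 := 7  bus=[BusRdX]  L7: P0=I P1=M P2=I  mem[L7]=13
26. P1: load  L7  bus=[-]  L7: P0=I P1=M P2=I  mem[L7]=13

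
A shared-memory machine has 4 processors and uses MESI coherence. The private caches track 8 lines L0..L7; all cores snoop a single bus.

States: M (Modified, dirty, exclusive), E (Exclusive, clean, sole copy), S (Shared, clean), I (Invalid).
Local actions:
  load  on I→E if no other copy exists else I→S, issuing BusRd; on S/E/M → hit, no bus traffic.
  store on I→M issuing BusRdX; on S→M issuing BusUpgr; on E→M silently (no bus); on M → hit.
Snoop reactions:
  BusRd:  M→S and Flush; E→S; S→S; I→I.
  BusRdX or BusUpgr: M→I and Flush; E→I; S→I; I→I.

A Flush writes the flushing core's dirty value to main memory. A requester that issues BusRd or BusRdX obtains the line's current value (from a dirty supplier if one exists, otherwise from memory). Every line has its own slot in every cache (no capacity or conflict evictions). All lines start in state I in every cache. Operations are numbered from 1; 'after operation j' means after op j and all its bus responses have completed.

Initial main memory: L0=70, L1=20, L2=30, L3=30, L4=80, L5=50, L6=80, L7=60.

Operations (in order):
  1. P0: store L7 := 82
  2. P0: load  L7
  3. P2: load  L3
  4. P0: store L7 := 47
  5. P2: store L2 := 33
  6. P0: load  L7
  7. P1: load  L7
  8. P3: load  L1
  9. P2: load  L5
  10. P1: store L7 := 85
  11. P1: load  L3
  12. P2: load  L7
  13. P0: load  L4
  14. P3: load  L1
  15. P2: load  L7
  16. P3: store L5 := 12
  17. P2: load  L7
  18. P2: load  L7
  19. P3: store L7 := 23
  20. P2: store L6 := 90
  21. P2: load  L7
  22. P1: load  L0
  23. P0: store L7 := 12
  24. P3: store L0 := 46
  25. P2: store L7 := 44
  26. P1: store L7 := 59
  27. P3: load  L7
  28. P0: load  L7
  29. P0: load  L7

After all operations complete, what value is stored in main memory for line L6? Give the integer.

memory[L6] = 80

1. P0: store L7 := 82  bus=[BusRdX]  L7: P0=M P1=I P2=I P3=I  mem[L7]=60
2. P0: load  L7  bus=[-]  L7: P0=M P1=I P2=I P3=I  mem[L7]=60
3. P2: load  L3  bus=[BusRd]  L3: P0=I P1=I P2=E P3=I  mem[L3]=30
4. P0: store L7 := 47  bus=[-]  L7: P0=M P1=I P2=I P3=I  mem[L7]=60
5. P2: store L2 := 33  bus=[BusRdX]  L2: P0=I P1=I P2=M P3=I  mem[L2]=30
6. P0: load  L7  bus=[-]  L7: P0=M P1=I P2=I P3=I  mem[L7]=60
7. P1: load  L7  bus=[BusRd,Flush]  L7: P0=S P1=S P2=I P3=I  mem[L7]=47
8. P3: load  L1  bus=[BusRd]  L1: P0=I P1=I P2=I P3=E  mem[L1]=20
9. P2: load  L5  bus=[BusRd]  L5: P0=I P1=I P2=E P3=I  mem[L5]=50
10. P1: store L7 := 85  bus=[BusUpgr]  L7: P0=I P1=M P2=I P3=I  mem[L7]=47
11. P1: load  L3  bus=[BusRd]  L3: P0=I P1=S P2=S P3=I  mem[L3]=30
12. P2: load  L7  bus=[BusRd,Flush]  L7: P0=I P1=S P2=S P3=I  mem[L7]=85
13. P0: load  L4  bus=[BusRd]  L4: P0=E P1=I P2=I P3=I  mem[L4]=80
14. P3: load  L1  bus=[-]  L1: P0=I P1=I P2=I P3=E  mem[L1]=20
15. P2: load  L7  bus=[-]  L7: P0=I P1=S P2=S P3=I  mem[L7]=85
16. P3: store L5 := 12  bus=[BusRdX]  L5: P0=I P1=I P2=I P3=M  mem[L5]=50
17. P2: load  L7  bus=[-]  L7: P0=I P1=S P2=S P3=I  mem[L7]=85
18. P2: load  L7  bus=[-]  L7: P0=I P1=S P2=S P3=I  mem[L7]=85
19. P3: store L7 := 23  bus=[BusRdX]  L7: P0=I P1=I P2=I P3=M  mem[L7]=85
20. P2: store L6 := 90  bus=[BusRdX]  L6: P0=I P1=I P2=M P3=I  mem[L6]=80
21. P2: load  L7  bus=[BusRd,Flush]  L7: P0=I P1=I P2=S P3=S  mem[L7]=23
22. P1: load  L0  bus=[BusRd]  L0: P0=I P1=E P2=I P3=I  mem[L0]=70
23. P0: store L7 := 12  bus=[BusRdX]  L7: P0=M P1=I P2=I P3=I  mem[L7]=23
24. P3: store L0 := 46  bus=[BusRdX]  L0: P0=I P1=I P2=I P3=M  mem[L0]=70
25. P2: store L7 := 44  bus=[BusRdX,Flush]  L7: P0=I P1=I P2=M P3=I  mem[L7]=12
26. P1: store L7 := 59  bus=[BusRdX,Flush]  L7: P0=I P1=M P2=I P3=I  mem[L7]=44
27. P3: load  L7  bus=[BusRd,Flush]  L7: P0=I P1=S P2=I P3=S  mem[L7]=59
28. P0: load  L7  bus=[BusRd]  L7: P0=S P1=S P2=I P3=S  mem[L7]=59
29. P0: load  L7  bus=[-]  L7: P0=S P1=S P2=I P3=S  mem[L7]=59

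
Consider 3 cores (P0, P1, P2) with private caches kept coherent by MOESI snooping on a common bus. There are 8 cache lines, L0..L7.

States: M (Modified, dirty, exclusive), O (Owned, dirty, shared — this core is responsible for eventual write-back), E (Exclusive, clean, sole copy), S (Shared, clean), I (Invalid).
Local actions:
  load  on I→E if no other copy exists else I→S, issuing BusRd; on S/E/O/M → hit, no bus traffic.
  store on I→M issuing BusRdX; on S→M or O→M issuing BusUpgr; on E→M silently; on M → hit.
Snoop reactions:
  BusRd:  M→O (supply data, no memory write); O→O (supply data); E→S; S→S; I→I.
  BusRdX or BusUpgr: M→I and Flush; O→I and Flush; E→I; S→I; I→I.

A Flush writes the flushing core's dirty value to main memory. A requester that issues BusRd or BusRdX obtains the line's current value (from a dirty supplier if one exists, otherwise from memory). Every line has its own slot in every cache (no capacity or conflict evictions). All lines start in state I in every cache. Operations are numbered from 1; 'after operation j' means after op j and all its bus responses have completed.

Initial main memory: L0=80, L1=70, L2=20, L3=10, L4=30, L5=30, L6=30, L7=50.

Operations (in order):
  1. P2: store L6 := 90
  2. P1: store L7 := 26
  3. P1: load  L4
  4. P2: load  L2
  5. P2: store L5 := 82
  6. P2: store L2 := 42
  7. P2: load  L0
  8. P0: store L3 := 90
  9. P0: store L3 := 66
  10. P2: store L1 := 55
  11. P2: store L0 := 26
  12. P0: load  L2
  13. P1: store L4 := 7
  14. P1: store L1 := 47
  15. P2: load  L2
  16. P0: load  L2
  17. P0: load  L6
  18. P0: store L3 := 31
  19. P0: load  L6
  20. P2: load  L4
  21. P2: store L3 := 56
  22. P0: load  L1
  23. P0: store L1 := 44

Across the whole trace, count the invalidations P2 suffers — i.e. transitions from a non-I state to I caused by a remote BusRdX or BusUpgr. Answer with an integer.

invalidations = 1

1. P2: store L6 := 90  bus=[BusRdX]  L6: P0=I P1=I P2=M  mem[L6]=30
2. P1: store L7 := 26  bus=[BusRdX]  L7: P0=I P1=M P2=I  mem[L7]=50
3. P1: load  L4  bus=[BusRd]  L4: P0=I P1=E P2=I  mem[L4]=30
4. P2: load  L2  bus=[BusRd]  L2: P0=I P1=I P2=E  mem[L2]=20
5. P2: store L5 := 82  bus=[BusRdX]  L5: P0=I P1=I P2=M  mem[L5]=30
6. P2: store L2 := 42  bus=[-]  L2: P0=I P1=I P2=M  mem[L2]=20
7. P2: load  L0  bus=[BusRd]  L0: P0=I P1=I P2=E  mem[L0]=80
8. P0: store L3 := 90  bus=[BusRdX]  L3: P0=M P1=I P2=I  mem[L3]=10
9. P0: store L3 := 66  bus=[-]  L3: P0=M P1=I P2=I  mem[L3]=10
10. P2: store L1 := 55  bus=[BusRdX]  L1: P0=I P1=I P2=M  mem[L1]=70
11. P2: store L0 := 26  bus=[-]  L0: P0=I P1=I P2=M  mem[L0]=80
12. P0: load  L2  bus=[BusRd]  L2: P0=S P1=I P2=O  mem[L2]=20
13. P1: store L4 := 7  bus=[-]  L4: P0=I P1=M P2=I  mem[L4]=30
14. P1: store L1 := 47  bus=[BusRdX,Flush]  L1: P0=I P1=M P2=I  mem[L1]=55
15. P2: load  L2  bus=[-]  L2: P0=S P1=I P2=O  mem[L2]=20
16. P0: load  L2  bus=[-]  L2: P0=S P1=I P2=O  mem[L2]=20
17. P0: load  L6  bus=[BusRd]  L6: P0=S P1=I P2=O  mem[L6]=30
18. P0: store L3 := 31  bus=[-]  L3: P0=M P1=I P2=I  mem[L3]=10
19. P0: load  L6  bus=[-]  L6: P0=S P1=I P2=O  mem[L6]=30
20. P2: load  L4  bus=[BusRd]  L4: P0=I P1=O P2=S  mem[L4]=30
21. P2: store L3 := 56  bus=[BusRdX,Flush]  L3: P0=I P1=I P2=M  mem[L3]=31
22. P0: load  L1  bus=[BusRd]  L1: P0=S P1=O P2=I  mem[L1]=55
23. P0: store L1 := 44  bus=[BusUpgr,Flush]  L1: P0=M P1=I P2=I  mem[L1]=47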